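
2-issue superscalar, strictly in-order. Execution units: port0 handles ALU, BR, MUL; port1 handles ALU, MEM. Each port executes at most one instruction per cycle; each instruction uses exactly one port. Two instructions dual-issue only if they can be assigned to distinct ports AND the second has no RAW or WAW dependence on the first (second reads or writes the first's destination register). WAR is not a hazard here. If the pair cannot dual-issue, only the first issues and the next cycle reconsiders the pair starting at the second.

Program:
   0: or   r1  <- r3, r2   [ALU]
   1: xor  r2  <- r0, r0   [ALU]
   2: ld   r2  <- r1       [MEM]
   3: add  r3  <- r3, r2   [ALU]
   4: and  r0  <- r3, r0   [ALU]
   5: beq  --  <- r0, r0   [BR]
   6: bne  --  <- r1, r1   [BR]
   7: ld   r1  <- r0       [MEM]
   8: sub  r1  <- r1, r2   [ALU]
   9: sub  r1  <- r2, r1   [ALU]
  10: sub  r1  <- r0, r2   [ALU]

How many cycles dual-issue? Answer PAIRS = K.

PAIRS = 2

  cy0 -> i0&i1 (or xor) dual
  cy1 -> i2 (ld) RAW r2
  cy2 -> i3 (add) RAW r3
  cy3 -> i4 (and) RAW r0
  cy4 -> i5 (beq) no-port BR/BR
  cy5 -> i6&i7 (bne ld) dual
  cy6 -> i8 (sub) RAW+WAW r1
  cy7 -> i9 (sub) WAW r1
  cy8 -> i10 (sub) tail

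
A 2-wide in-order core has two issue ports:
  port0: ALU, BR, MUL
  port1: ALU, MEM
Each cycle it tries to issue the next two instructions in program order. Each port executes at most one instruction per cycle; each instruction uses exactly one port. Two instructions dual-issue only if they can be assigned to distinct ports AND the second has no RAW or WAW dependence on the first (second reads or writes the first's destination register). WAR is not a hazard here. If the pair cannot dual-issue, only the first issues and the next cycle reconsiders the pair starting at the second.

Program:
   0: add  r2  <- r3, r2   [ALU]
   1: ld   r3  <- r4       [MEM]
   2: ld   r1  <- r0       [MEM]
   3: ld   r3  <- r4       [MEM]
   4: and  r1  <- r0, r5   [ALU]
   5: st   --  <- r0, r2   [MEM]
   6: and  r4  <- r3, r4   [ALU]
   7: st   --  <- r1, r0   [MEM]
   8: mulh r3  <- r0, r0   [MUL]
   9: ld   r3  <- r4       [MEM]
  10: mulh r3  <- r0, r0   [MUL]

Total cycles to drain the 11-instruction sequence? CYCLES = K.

#0 head=0: add.ALU/ld.MEM i0/i1 pair
#1 head=2: ld.MEM i2 no-port MEM/MEM
#2 head=3: ld.MEM/and.ALU i3/i4 pair
#3 head=5: st.MEM/and.ALU i5/i6 pair
#4 head=7: st.MEM/mulh.MUL i7/i8 pair
#5 head=9: ld.MEM i9 WAW r3
#6 head=10: mulh.MUL i10 tail

CYCLES = 7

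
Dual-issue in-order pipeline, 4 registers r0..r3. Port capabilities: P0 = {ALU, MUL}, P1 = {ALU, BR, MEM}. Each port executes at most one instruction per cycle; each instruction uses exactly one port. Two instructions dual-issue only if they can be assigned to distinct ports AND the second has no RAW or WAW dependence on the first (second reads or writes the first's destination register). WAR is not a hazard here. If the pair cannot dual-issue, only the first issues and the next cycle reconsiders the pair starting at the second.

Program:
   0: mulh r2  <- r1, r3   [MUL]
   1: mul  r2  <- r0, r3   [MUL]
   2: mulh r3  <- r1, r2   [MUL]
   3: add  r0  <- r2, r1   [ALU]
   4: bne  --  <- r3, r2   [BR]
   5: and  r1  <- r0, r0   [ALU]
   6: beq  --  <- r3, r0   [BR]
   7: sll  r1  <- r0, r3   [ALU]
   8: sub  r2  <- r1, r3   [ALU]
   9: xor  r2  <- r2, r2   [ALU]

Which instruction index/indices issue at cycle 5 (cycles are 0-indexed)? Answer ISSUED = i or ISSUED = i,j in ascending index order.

ISSUED = 8

#0 head=0: mulh i0 no-port MUL/MUL
#1 head=1: mul i1 no-port MUL/MUL
#2 head=2: mulh/add i2+i3 pair
#3 head=4: bne/and i4+i5 pair
#4 head=6: beq/sll i6+i7 pair
#5 head=8: sub i8 RAW+WAW r2
#6 head=9: xor i9 tail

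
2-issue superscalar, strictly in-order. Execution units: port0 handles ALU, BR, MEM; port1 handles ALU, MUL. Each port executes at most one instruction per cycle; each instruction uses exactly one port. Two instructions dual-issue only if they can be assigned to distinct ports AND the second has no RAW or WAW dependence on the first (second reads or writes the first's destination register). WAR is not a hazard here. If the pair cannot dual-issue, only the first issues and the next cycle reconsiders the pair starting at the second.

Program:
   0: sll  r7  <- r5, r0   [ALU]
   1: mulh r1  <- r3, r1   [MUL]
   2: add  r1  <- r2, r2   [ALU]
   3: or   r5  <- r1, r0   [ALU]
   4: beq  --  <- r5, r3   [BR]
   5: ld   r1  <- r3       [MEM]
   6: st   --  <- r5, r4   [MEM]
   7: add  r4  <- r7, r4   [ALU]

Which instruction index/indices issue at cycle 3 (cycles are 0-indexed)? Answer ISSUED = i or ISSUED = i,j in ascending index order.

0. sll/mulh @i0/i1  | dual
1. add @i2  | RAW r1
2. or @i3  | RAW r5
3. beq @i4  | no-port BR/MEM
4. ld @i5  | no-port MEM/MEM
5. st/add @i6/i7  | dual

ISSUED = 4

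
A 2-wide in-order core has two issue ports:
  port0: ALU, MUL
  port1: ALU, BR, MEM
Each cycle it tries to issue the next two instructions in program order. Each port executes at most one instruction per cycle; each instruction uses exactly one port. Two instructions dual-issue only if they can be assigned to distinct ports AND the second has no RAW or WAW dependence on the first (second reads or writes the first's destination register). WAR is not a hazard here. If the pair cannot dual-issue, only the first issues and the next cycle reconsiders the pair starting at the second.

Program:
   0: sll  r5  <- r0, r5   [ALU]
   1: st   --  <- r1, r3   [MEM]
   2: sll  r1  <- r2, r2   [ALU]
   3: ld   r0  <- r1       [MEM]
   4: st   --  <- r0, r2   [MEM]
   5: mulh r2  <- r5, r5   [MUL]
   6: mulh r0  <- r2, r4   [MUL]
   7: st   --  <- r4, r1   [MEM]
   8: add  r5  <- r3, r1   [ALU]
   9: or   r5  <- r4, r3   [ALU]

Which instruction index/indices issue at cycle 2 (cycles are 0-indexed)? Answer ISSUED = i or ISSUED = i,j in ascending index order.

ISSUED = 3

  cy0 -> i0+i1 (sll/st) pair
  cy1 -> i2 (sll) RAW r1
  cy2 -> i3 (ld) no-port MEM/MEM
  cy3 -> i4+i5 (st/mulh) pair
  cy4 -> i6+i7 (mulh/st) pair
  cy5 -> i8 (add) WAW r5
  cy6 -> i9 (or) tail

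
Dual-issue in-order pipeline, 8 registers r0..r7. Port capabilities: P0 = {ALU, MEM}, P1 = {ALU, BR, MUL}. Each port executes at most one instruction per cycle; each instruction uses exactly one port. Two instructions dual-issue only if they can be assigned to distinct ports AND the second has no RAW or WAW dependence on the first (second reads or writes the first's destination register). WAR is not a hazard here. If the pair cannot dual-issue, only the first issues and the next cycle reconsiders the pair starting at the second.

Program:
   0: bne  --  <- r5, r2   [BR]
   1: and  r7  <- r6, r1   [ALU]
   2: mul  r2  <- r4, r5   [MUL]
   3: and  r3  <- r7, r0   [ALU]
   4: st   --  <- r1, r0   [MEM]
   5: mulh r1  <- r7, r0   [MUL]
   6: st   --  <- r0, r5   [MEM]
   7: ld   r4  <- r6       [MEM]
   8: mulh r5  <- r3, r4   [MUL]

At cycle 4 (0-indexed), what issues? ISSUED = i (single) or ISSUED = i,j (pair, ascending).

ISSUED = 7

c0: i0,i1 bne.BR;and.ALU  pair
c1: i2,i3 mul.MUL;and.ALU  pair
c2: i4,i5 st.MEM;mulh.MUL  pair
c3: i6 st.MEM  no-port MEM/MEM
c4: i7 ld.MEM  RAW r4
c5: i8 mulh.MUL  tail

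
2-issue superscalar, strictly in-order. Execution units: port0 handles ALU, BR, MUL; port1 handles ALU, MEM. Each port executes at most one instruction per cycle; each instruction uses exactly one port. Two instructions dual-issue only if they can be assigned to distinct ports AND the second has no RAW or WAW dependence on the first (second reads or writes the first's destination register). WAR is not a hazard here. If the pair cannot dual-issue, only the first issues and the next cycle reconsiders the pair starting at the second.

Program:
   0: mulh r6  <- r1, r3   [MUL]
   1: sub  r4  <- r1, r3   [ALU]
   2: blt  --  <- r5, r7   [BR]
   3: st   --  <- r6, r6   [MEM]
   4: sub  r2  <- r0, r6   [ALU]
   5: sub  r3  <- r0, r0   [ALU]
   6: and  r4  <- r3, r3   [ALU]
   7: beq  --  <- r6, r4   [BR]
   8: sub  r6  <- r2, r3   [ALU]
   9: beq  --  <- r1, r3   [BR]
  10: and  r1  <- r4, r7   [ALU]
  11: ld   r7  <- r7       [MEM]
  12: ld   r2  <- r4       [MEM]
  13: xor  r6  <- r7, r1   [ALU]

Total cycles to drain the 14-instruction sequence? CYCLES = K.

0. mulh.MUL/sub.ALU @i0+i1  | dual
1. blt.BR/st.MEM @i2+i3  | dual
2. sub.ALU/sub.ALU @i4+i5  | dual
3. and.ALU @i6  | RAW r4
4. beq.BR/sub.ALU @i7+i8  | dual
5. beq.BR/and.ALU @i9+i10  | dual
6. ld.MEM @i11  | no-port MEM/MEM
7. ld.MEM/xor.ALU @i12+i13  | dual

CYCLES = 8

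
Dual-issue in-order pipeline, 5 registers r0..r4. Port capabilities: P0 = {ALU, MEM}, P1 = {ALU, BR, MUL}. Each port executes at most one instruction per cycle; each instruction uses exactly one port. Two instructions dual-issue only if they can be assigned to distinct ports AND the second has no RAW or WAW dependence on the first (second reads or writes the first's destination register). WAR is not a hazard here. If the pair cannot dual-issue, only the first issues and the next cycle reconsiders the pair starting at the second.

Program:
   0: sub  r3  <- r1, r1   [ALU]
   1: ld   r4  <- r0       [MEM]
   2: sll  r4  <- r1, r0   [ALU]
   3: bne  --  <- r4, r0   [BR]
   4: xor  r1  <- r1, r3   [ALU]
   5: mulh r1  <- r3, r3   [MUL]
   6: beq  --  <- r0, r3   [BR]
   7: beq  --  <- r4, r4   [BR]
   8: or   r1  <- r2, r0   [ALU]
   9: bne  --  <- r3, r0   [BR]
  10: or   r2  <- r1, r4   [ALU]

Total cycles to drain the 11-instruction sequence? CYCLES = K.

0. sub+ld @i0+i1  | dual
1. sll @i2  | RAW r4
2. bne+xor @i3+i4  | dual
3. mulh @i5  | no-port MUL/BR
4. beq @i6  | no-port BR/BR
5. beq+or @i7+i8  | dual
6. bne+or @i9+i10  | dual

CYCLES = 7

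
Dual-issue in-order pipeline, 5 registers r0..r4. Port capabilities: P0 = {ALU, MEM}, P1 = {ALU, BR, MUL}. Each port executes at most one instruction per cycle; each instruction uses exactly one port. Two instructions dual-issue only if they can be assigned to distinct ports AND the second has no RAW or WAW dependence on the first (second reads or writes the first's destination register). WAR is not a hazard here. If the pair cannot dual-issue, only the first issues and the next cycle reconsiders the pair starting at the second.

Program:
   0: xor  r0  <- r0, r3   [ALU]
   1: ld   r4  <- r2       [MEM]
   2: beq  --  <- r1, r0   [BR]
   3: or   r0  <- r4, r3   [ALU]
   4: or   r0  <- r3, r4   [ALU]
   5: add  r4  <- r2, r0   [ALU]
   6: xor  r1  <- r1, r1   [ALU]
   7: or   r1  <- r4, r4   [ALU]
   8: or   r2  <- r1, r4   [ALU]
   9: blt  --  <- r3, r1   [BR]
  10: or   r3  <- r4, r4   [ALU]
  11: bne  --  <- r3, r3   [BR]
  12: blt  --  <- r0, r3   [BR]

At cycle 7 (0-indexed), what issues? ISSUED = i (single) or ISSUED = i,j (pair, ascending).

ISSUED = 11

#0 head=0: xor;ld i0/i1 dual
#1 head=2: beq;or i2/i3 dual
#2 head=4: or i4 RAW r0
#3 head=5: add;xor i5/i6 dual
#4 head=7: or i7 RAW r1
#5 head=8: or;blt i8/i9 dual
#6 head=10: or i10 RAW r3
#7 head=11: bne i11 no-port BR/BR
#8 head=12: blt i12 tail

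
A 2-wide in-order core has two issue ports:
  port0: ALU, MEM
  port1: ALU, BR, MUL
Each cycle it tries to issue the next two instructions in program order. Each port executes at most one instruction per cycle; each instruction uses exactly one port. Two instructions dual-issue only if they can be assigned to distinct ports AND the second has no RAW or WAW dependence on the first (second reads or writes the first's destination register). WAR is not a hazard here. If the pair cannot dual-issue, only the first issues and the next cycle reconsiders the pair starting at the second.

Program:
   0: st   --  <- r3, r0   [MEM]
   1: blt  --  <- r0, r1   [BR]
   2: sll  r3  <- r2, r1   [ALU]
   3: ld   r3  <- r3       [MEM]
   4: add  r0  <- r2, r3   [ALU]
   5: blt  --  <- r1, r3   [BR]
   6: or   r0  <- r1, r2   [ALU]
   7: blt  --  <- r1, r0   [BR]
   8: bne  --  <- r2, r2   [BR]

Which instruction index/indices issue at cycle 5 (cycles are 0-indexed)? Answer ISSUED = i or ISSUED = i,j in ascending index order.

ISSUED = 7

t=0 i0+i1:st.MEM blt.BR ; pair
t=1 i2:sll.ALU ; RAW+WAW r3
t=2 i3:ld.MEM ; RAW r3
t=3 i4+i5:add.ALU blt.BR ; pair
t=4 i6:or.ALU ; RAW r0
t=5 i7:blt.BR ; no-port BR/BR
t=6 i8:bne.BR ; tail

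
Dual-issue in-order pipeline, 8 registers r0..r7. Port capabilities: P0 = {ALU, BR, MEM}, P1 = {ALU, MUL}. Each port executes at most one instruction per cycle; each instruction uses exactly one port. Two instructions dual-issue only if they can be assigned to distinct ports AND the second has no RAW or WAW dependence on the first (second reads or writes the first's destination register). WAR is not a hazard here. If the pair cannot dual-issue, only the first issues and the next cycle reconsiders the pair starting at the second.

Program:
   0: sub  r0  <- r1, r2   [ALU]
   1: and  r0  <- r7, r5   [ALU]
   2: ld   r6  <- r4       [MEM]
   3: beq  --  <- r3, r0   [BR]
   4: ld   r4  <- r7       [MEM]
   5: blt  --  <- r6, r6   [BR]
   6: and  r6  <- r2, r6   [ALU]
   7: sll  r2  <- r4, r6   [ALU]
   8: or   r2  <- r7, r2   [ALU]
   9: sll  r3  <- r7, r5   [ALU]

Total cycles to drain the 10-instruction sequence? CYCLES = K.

c0: i0 sub  WAW r0
c1: i1&i2 and ld  dual
c2: i3 beq  no-port BR/MEM
c3: i4 ld  no-port MEM/BR
c4: i5&i6 blt and  dual
c5: i7 sll  RAW+WAW r2
c6: i8&i9 or sll  dual

CYCLES = 7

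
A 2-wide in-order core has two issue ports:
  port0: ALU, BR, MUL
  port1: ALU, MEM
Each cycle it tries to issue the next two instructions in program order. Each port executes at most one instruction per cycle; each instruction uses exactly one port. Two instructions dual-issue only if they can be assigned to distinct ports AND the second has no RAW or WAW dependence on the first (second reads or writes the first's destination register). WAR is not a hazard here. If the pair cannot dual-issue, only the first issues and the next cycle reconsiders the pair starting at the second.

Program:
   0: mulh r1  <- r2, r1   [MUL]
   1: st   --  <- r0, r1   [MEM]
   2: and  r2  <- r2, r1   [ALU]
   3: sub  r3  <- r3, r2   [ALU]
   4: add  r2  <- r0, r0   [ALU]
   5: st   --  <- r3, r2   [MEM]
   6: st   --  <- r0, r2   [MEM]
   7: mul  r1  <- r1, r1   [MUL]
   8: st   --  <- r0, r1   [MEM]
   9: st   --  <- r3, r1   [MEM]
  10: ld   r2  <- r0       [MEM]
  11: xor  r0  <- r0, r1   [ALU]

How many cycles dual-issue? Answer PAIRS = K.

c0: i0 mulh  RAW r1
c1: i1+i2 st and  dual
c2: i3+i4 sub add  dual
c3: i5 st  no-port MEM/MEM
c4: i6+i7 st mul  dual
c5: i8 st  no-port MEM/MEM
c6: i9 st  no-port MEM/MEM
c7: i10+i11 ld xor  dual

PAIRS = 4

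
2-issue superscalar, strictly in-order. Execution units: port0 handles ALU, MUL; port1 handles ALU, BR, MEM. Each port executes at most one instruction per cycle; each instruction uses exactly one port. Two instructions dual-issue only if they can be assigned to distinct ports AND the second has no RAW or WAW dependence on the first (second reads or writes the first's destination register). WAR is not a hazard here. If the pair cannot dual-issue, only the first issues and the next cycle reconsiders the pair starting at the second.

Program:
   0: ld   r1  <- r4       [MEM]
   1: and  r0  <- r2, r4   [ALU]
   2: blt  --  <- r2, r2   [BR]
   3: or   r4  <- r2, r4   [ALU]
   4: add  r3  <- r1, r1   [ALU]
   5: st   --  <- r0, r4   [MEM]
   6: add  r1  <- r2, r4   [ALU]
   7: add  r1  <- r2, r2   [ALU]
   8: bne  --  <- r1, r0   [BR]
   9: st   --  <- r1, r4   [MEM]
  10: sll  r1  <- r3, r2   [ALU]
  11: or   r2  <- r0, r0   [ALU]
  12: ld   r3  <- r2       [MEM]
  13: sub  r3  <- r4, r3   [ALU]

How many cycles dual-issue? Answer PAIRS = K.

PAIRS = 4

#0 head=0: ld.MEM and.ALU i0+i1 2-wide
#1 head=2: blt.BR or.ALU i2+i3 2-wide
#2 head=4: add.ALU st.MEM i4+i5 2-wide
#3 head=6: add.ALU i6 WAW r1
#4 head=7: add.ALU i7 RAW r1
#5 head=8: bne.BR i8 no-port BR/MEM
#6 head=9: st.MEM sll.ALU i9+i10 2-wide
#7 head=11: or.ALU i11 RAW r2
#8 head=12: ld.MEM i12 RAW+WAW r3
#9 head=13: sub.ALU i13 tail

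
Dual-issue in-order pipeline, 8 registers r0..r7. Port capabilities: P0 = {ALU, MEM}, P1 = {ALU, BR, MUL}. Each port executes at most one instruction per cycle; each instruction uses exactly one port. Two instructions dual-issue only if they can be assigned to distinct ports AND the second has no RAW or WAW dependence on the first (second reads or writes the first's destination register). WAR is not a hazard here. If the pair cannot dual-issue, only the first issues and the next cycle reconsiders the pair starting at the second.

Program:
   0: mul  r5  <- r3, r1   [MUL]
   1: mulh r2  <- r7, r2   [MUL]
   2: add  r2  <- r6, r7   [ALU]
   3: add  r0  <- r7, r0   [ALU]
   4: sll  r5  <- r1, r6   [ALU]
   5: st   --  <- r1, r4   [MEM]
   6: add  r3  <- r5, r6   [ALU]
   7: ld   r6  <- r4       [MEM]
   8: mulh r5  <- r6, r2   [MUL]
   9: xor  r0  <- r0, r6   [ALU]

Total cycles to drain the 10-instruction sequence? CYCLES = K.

CYCLES = 6

[0] i0  mul  -- no-port MUL/MUL
[1] i1  mulh  -- WAW r2
[2] i2/i3  add+add  -- dual
[3] i4/i5  sll+st  -- dual
[4] i6/i7  add+ld  -- dual
[5] i8/i9  mulh+xor  -- dual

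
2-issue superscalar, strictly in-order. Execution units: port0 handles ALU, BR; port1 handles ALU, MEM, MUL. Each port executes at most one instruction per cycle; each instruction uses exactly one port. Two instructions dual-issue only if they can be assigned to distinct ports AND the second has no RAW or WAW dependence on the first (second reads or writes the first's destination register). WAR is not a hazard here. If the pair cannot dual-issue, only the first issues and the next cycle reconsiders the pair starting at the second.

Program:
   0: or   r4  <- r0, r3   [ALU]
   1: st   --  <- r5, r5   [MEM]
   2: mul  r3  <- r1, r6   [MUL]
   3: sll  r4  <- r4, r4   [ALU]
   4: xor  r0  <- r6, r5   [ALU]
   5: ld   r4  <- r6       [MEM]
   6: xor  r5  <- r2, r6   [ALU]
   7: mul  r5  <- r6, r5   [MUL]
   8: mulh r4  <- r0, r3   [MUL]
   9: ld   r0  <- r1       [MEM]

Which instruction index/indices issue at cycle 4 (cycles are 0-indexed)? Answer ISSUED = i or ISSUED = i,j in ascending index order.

ISSUED = 7

#0 head=0: or.ALU;st.MEM i0/i1 dual
#1 head=2: mul.MUL;sll.ALU i2/i3 dual
#2 head=4: xor.ALU;ld.MEM i4/i5 dual
#3 head=6: xor.ALU i6 RAW+WAW r5
#4 head=7: mul.MUL i7 no-port MUL/MUL
#5 head=8: mulh.MUL i8 no-port MUL/MEM
#6 head=9: ld.MEM i9 tail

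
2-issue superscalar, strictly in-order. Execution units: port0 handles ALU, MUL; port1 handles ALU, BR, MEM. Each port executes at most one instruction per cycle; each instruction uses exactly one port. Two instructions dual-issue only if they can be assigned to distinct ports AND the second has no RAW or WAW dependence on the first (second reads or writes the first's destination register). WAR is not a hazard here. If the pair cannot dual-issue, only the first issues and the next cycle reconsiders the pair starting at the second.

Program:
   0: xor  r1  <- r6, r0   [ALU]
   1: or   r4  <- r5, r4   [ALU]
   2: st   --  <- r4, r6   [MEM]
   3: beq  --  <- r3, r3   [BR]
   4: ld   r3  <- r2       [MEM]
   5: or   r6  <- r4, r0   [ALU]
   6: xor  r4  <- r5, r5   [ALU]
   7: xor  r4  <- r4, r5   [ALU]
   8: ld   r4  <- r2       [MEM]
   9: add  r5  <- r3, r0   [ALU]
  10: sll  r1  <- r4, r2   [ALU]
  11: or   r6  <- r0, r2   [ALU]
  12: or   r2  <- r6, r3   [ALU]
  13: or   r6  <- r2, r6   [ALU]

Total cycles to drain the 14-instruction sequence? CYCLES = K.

t=0 i0/i1:xor;or ; 2-wide
t=1 i2:st ; no-port MEM/BR
t=2 i3:beq ; no-port BR/MEM
t=3 i4/i5:ld;or ; 2-wide
t=4 i6:xor ; RAW+WAW r4
t=5 i7:xor ; WAW r4
t=6 i8/i9:ld;add ; 2-wide
t=7 i10/i11:sll;or ; 2-wide
t=8 i12:or ; RAW r2
t=9 i13:or ; tail

CYCLES = 10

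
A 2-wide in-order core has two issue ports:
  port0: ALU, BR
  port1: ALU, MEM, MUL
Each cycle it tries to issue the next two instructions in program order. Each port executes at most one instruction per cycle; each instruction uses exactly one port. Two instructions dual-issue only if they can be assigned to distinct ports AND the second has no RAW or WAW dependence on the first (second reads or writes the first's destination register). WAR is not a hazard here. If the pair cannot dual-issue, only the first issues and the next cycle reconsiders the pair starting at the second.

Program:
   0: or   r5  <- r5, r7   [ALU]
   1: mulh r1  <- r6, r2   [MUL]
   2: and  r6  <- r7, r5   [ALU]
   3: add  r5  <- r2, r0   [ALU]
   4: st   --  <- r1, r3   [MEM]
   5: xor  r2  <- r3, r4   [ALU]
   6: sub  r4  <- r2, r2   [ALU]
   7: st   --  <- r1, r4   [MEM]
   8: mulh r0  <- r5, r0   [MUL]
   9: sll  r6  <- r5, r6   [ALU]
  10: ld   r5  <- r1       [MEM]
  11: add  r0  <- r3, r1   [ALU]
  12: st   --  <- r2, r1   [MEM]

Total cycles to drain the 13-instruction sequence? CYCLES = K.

CYCLES = 8

[0] i0&i1  or.ALU/mulh.MUL  -- 2-wide
[1] i2&i3  and.ALU/add.ALU  -- 2-wide
[2] i4&i5  st.MEM/xor.ALU  -- 2-wide
[3] i6  sub.ALU  -- RAW r4
[4] i7  st.MEM  -- no-port MEM/MUL
[5] i8&i9  mulh.MUL/sll.ALU  -- 2-wide
[6] i10&i11  ld.MEM/add.ALU  -- 2-wide
[7] i12  st.MEM  -- tail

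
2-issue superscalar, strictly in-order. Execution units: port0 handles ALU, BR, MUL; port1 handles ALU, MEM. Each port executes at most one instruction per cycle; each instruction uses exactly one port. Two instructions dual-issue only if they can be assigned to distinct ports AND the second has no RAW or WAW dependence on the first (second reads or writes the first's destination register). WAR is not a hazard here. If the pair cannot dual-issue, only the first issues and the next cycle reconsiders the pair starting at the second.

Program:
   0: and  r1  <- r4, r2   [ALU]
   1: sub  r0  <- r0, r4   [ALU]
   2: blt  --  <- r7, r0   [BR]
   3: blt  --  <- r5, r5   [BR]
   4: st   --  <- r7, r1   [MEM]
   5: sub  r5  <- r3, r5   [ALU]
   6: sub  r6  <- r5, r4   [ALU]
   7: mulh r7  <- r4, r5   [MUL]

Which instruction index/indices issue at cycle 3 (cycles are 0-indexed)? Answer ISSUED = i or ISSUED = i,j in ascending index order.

ISSUED = 5

[0] i0&i1  and+sub  -- pair
[1] i2  blt  -- no-port BR/BR
[2] i3&i4  blt+st  -- pair
[3] i5  sub  -- RAW r5
[4] i6&i7  sub+mulh  -- pair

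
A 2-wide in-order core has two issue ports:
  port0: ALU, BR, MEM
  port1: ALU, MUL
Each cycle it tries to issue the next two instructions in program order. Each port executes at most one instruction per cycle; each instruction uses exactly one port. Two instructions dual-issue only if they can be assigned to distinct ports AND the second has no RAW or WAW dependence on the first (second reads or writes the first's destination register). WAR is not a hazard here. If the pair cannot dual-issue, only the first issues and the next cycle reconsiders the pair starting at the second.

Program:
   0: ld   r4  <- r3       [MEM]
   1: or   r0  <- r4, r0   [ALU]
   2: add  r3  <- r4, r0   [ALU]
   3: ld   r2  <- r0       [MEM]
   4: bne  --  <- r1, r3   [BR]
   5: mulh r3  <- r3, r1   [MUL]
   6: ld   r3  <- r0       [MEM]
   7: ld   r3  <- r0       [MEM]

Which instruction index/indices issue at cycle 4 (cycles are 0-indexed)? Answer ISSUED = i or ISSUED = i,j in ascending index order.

ISSUED = 6

#0 head=0: ld i0 RAW r4
#1 head=1: or i1 RAW r0
#2 head=2: add;ld i2/i3 2-wide
#3 head=4: bne;mulh i4/i5 2-wide
#4 head=6: ld i6 no-port MEM/MEM
#5 head=7: ld i7 tail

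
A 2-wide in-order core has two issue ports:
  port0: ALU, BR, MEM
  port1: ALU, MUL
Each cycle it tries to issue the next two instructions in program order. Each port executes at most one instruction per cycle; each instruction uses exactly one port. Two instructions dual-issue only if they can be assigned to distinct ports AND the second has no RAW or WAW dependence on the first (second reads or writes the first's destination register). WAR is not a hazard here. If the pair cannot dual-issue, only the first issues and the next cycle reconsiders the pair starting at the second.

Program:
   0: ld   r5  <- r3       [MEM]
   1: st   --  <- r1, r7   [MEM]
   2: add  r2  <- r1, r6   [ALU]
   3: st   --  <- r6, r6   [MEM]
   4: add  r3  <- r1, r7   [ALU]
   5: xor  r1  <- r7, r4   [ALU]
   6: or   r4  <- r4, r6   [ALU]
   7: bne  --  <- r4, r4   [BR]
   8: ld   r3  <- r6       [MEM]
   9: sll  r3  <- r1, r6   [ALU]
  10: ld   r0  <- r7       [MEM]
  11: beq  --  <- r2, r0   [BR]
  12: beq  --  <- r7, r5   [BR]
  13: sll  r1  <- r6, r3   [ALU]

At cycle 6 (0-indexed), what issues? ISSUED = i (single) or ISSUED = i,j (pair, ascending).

ISSUED = 9,10

[0] i0  ld  -- no-port MEM/MEM
[1] i1/i2  st+add  -- pair
[2] i3/i4  st+add  -- pair
[3] i5/i6  xor+or  -- pair
[4] i7  bne  -- no-port BR/MEM
[5] i8  ld  -- WAW r3
[6] i9/i10  sll+ld  -- pair
[7] i11  beq  -- no-port BR/BR
[8] i12/i13  beq+sll  -- pair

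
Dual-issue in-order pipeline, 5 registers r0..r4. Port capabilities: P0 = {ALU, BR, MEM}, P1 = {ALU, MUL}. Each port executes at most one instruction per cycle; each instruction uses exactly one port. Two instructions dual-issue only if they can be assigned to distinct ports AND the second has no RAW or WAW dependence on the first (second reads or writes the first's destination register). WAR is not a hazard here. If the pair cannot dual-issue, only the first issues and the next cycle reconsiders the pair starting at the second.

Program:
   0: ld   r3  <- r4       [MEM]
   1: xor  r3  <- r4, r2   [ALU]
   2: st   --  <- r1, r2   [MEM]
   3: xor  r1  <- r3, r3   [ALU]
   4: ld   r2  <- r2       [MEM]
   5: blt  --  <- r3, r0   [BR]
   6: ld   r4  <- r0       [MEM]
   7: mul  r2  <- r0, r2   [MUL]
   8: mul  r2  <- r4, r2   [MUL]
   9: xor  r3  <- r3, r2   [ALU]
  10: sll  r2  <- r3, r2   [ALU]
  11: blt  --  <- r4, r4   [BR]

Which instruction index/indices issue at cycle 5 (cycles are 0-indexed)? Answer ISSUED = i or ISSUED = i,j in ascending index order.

ISSUED = 8

t=0 i0:ld.MEM ; WAW r3
t=1 i1&i2:xor.ALU st.MEM ; 2-wide
t=2 i3&i4:xor.ALU ld.MEM ; 2-wide
t=3 i5:blt.BR ; no-port BR/MEM
t=4 i6&i7:ld.MEM mul.MUL ; 2-wide
t=5 i8:mul.MUL ; RAW r2
t=6 i9:xor.ALU ; RAW r3
t=7 i10&i11:sll.ALU blt.BR ; 2-wide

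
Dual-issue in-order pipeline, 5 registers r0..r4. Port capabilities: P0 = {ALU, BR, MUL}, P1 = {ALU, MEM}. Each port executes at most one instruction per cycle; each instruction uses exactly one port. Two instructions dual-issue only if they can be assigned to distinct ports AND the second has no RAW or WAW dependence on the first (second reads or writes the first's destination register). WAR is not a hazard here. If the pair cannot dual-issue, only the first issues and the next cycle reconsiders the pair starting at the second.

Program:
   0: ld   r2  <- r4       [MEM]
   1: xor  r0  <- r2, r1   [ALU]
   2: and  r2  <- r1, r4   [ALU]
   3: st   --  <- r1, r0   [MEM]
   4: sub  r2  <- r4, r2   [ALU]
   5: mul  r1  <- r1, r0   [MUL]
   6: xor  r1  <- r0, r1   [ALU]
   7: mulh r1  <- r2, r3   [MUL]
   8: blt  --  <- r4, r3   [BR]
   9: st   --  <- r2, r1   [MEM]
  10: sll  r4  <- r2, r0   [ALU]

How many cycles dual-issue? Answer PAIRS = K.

0. ld.MEM @i0  | RAW r2
1. xor.ALU and.ALU @i1,i2  | 2-wide
2. st.MEM sub.ALU @i3,i4  | 2-wide
3. mul.MUL @i5  | RAW+WAW r1
4. xor.ALU @i6  | WAW r1
5. mulh.MUL @i7  | no-port MUL/BR
6. blt.BR st.MEM @i8,i9  | 2-wide
7. sll.ALU @i10  | tail

PAIRS = 3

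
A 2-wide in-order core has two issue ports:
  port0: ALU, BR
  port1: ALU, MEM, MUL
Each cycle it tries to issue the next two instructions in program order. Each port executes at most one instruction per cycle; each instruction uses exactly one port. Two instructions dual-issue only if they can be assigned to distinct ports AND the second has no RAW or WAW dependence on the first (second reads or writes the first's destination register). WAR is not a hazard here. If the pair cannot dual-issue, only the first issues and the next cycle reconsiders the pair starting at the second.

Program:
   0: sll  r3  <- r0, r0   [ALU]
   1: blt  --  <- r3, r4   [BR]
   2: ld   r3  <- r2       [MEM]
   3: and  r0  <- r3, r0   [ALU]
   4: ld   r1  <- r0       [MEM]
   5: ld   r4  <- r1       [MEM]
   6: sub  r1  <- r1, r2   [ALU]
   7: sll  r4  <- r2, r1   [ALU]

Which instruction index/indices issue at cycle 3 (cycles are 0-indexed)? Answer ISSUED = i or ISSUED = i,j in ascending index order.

0. sll.ALU @i0  | RAW r3
1. blt.BR+ld.MEM @i1&i2  | dual
2. and.ALU @i3  | RAW r0
3. ld.MEM @i4  | no-port MEM/MEM
4. ld.MEM+sub.ALU @i5&i6  | dual
5. sll.ALU @i7  | tail

ISSUED = 4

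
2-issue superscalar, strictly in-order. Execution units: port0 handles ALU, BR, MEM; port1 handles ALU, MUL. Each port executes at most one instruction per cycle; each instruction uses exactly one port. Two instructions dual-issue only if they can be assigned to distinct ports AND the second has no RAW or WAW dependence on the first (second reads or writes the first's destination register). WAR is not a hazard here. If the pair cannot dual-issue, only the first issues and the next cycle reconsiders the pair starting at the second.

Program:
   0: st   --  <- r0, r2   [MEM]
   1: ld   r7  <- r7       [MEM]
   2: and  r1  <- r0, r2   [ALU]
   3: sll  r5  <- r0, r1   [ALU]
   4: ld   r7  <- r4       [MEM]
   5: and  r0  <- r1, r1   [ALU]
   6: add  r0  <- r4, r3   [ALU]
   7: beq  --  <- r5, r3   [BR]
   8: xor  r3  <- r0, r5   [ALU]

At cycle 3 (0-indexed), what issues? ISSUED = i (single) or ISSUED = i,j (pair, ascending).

ISSUED = 5

c0: i0 st.MEM  no-port MEM/MEM
c1: i1,i2 ld.MEM/and.ALU  pair
c2: i3,i4 sll.ALU/ld.MEM  pair
c3: i5 and.ALU  WAW r0
c4: i6,i7 add.ALU/beq.BR  pair
c5: i8 xor.ALU  tail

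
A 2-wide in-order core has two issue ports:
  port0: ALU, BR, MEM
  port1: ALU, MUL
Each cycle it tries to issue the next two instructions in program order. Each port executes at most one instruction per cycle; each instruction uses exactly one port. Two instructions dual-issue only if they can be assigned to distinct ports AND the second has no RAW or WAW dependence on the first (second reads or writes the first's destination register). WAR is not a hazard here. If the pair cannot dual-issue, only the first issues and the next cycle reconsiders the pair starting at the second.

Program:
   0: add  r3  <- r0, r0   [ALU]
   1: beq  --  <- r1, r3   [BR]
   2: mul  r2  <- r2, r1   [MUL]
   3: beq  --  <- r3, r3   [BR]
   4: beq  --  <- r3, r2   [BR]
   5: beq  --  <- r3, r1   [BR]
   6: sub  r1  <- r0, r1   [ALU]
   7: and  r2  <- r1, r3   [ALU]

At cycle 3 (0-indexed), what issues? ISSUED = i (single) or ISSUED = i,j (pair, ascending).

t=0 i0:add.ALU ; RAW r3
t=1 i1+i2:beq.BR;mul.MUL ; pair
t=2 i3:beq.BR ; no-port BR/BR
t=3 i4:beq.BR ; no-port BR/BR
t=4 i5+i6:beq.BR;sub.ALU ; pair
t=5 i7:and.ALU ; tail

ISSUED = 4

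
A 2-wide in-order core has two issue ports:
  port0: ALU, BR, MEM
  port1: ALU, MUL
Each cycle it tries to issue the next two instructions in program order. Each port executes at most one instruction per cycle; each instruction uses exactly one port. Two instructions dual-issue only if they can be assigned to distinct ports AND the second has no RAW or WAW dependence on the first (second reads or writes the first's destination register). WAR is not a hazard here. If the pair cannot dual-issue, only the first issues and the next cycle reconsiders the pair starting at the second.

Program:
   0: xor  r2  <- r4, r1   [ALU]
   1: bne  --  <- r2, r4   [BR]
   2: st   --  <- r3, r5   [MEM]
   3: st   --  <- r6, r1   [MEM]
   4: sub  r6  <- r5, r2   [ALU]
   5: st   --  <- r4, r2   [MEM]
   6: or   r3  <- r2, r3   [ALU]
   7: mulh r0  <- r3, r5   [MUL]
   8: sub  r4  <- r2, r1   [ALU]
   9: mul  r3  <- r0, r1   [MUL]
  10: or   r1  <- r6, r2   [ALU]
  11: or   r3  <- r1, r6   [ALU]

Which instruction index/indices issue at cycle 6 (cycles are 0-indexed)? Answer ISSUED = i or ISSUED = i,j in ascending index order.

ISSUED = 9,10

[0] i0  xor  -- RAW r2
[1] i1  bne  -- no-port BR/MEM
[2] i2  st  -- no-port MEM/MEM
[3] i3&i4  st/sub  -- 2-wide
[4] i5&i6  st/or  -- 2-wide
[5] i7&i8  mulh/sub  -- 2-wide
[6] i9&i10  mul/or  -- 2-wide
[7] i11  or  -- tail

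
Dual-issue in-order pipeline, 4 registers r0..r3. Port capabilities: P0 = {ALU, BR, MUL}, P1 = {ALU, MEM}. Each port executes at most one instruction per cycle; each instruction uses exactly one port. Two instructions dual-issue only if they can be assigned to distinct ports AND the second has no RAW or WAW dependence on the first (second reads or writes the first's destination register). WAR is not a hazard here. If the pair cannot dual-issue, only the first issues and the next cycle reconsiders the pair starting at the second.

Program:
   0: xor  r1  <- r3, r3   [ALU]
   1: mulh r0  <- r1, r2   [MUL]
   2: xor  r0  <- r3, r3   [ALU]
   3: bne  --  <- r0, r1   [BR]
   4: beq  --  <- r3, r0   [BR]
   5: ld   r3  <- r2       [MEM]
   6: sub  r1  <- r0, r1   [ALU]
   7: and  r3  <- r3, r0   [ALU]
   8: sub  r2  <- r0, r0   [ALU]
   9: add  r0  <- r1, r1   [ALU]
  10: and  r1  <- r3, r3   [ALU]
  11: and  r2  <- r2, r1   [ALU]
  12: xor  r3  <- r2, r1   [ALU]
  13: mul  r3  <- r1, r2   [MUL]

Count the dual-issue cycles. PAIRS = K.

PAIRS = 3

t=0 i0:xor.ALU ; RAW r1
t=1 i1:mulh.MUL ; WAW r0
t=2 i2:xor.ALU ; RAW r0
t=3 i3:bne.BR ; no-port BR/BR
t=4 i4/i5:beq.BR+ld.MEM ; dual
t=5 i6/i7:sub.ALU+and.ALU ; dual
t=6 i8/i9:sub.ALU+add.ALU ; dual
t=7 i10:and.ALU ; RAW r1
t=8 i11:and.ALU ; RAW r2
t=9 i12:xor.ALU ; WAW r3
t=10 i13:mul.MUL ; tail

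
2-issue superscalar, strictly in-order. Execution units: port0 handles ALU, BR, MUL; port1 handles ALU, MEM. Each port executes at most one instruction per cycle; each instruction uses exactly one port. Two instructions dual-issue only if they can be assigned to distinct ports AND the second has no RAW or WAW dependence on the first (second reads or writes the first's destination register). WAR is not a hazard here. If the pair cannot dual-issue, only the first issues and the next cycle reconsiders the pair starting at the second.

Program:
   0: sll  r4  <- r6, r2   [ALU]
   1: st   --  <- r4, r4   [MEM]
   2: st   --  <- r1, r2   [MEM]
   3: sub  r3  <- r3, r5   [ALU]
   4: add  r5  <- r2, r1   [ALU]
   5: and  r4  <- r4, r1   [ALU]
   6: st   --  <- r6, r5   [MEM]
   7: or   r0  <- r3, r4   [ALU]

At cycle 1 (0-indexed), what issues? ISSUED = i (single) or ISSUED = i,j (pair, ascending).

[0] i0  sll.ALU  -- RAW r4
[1] i1  st.MEM  -- no-port MEM/MEM
[2] i2,i3  st.MEM;sub.ALU  -- dual
[3] i4,i5  add.ALU;and.ALU  -- dual
[4] i6,i7  st.MEM;or.ALU  -- dual

ISSUED = 1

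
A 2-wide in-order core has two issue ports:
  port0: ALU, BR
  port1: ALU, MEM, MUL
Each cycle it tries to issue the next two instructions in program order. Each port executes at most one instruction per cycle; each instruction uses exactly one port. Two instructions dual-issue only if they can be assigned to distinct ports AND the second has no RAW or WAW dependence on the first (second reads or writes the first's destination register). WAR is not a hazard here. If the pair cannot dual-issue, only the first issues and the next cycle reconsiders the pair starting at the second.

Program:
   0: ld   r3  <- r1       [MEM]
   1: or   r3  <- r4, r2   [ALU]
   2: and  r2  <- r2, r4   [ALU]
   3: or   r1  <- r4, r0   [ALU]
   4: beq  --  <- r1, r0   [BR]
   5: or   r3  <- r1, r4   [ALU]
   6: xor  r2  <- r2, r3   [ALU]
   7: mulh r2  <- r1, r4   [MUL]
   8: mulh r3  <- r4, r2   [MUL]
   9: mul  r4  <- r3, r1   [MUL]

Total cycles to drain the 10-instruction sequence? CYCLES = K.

[0] i0  ld  -- WAW r3
[1] i1/i2  or;and  -- 2-wide
[2] i3  or  -- RAW r1
[3] i4/i5  beq;or  -- 2-wide
[4] i6  xor  -- WAW r2
[5] i7  mulh  -- no-port MUL/MUL
[6] i8  mulh  -- no-port MUL/MUL
[7] i9  mul  -- tail

CYCLES = 8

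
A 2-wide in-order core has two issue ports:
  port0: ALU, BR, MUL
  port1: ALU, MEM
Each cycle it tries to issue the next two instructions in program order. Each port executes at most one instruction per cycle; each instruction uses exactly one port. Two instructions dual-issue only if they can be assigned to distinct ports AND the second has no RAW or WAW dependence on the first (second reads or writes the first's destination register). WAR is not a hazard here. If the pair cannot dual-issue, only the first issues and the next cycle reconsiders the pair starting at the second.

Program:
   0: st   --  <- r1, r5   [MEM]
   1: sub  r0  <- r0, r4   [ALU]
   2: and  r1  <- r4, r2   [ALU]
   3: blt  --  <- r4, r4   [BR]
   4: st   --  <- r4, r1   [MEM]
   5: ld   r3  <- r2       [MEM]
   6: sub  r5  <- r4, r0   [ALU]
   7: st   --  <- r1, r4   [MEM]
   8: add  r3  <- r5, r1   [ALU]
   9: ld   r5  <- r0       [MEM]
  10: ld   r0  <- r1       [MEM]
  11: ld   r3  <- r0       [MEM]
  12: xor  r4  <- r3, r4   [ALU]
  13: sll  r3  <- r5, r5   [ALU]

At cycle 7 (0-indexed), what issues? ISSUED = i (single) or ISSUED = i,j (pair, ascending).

ISSUED = 11

t=0 i0/i1:st/sub ; dual
t=1 i2/i3:and/blt ; dual
t=2 i4:st ; no-port MEM/MEM
t=3 i5/i6:ld/sub ; dual
t=4 i7/i8:st/add ; dual
t=5 i9:ld ; no-port MEM/MEM
t=6 i10:ld ; no-port MEM/MEM
t=7 i11:ld ; RAW r3
t=8 i12/i13:xor/sll ; dual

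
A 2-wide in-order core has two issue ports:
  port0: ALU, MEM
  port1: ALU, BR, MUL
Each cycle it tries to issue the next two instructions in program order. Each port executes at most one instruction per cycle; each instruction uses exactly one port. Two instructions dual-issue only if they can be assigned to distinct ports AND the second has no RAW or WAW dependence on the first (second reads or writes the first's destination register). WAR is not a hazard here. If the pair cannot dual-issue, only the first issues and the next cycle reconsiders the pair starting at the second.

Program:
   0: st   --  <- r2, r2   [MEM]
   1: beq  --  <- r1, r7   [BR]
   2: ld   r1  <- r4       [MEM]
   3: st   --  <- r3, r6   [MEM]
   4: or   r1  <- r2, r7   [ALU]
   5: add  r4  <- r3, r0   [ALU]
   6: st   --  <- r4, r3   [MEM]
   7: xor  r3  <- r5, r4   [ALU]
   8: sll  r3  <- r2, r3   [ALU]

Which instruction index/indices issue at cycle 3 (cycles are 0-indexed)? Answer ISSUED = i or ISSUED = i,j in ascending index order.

ISSUED = 5

  cy0 -> i0&i1 (st.MEM beq.BR) 2-wide
  cy1 -> i2 (ld.MEM) no-port MEM/MEM
  cy2 -> i3&i4 (st.MEM or.ALU) 2-wide
  cy3 -> i5 (add.ALU) RAW r4
  cy4 -> i6&i7 (st.MEM xor.ALU) 2-wide
  cy5 -> i8 (sll.ALU) tail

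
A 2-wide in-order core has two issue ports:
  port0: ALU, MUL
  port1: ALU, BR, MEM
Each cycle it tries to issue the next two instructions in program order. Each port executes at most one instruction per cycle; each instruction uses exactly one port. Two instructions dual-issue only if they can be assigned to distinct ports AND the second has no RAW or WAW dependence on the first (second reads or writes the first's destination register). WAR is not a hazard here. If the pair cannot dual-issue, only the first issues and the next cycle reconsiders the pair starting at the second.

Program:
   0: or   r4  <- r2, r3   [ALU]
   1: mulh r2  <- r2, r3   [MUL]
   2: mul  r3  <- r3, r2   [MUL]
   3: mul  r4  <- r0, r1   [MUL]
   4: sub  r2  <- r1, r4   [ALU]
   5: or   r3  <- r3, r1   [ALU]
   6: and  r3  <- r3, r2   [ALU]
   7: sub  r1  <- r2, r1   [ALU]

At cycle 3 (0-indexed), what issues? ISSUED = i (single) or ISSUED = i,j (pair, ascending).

ISSUED = 4,5

[0] i0+i1  or.ALU/mulh.MUL  -- 2-wide
[1] i2  mul.MUL  -- no-port MUL/MUL
[2] i3  mul.MUL  -- RAW r4
[3] i4+i5  sub.ALU/or.ALU  -- 2-wide
[4] i6+i7  and.ALU/sub.ALU  -- 2-wide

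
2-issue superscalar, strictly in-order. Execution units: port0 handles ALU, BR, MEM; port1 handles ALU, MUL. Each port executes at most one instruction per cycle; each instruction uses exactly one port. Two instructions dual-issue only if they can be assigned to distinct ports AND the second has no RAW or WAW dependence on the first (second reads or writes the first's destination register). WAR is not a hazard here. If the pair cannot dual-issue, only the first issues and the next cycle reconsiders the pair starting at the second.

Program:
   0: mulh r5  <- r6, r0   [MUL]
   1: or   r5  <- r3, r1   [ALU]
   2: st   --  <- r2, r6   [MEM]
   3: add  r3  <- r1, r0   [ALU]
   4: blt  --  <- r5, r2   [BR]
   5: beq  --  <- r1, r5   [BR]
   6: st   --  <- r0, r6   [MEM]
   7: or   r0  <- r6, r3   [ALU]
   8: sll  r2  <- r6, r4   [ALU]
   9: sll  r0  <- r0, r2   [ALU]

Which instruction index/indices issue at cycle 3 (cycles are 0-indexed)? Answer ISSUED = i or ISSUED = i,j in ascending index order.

ISSUED = 5

c0: i0 mulh  WAW r5
c1: i1/i2 or;st  dual
c2: i3/i4 add;blt  dual
c3: i5 beq  no-port BR/MEM
c4: i6/i7 st;or  dual
c5: i8 sll  RAW r2
c6: i9 sll  tail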